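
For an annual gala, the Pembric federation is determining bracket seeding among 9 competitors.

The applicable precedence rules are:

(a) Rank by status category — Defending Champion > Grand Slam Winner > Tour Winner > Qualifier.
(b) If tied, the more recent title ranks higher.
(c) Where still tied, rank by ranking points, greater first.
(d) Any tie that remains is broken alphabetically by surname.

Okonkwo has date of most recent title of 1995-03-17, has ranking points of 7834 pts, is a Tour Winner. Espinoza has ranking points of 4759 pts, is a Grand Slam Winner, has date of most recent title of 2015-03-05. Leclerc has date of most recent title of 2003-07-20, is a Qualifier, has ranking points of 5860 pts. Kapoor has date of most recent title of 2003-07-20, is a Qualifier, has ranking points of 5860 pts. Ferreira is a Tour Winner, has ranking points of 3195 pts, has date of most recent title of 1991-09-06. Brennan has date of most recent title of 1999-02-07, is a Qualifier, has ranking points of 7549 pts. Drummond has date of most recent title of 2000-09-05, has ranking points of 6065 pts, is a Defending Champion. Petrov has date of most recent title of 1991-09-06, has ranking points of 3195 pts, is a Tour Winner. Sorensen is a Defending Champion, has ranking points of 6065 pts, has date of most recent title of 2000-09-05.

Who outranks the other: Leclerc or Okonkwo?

By status category: Drummond and Sorensen (Defending Champion); then Espinoza (Grand Slam Winner); then Okonkwo, Ferreira and Petrov (Tour Winner); then Kapoor, Leclerc and Brennan (Qualifier).
Drummond and Sorensen both have date of most recent title 2000-09-05, so the next rule applies.
Drummond and Sorensen both have ranking points 6065 pts, so the next rule applies.
Among Drummond and Sorensen, alphabetically by surname: Drummond before Sorensen.
Among Okonkwo, Ferreira and Petrov, by date of most recent title (later first): Okonkwo (1995-03-17) before Ferreira and Petrov (1991-09-06).
Ferreira and Petrov both have ranking points 3195 pts, so the next rule applies.
Among Ferreira and Petrov, alphabetically by surname: Ferreira before Petrov.
Among Kapoor, Leclerc and Brennan, by date of most recent title (later first): Kapoor and Leclerc (2003-07-20) before Brennan (1999-02-07).
Kapoor and Leclerc both have ranking points 5860 pts, so the next rule applies.
Among Kapoor and Leclerc, alphabetically by surname: Kapoor before Leclerc.
So Okonkwo takes precedence.

Okonkwo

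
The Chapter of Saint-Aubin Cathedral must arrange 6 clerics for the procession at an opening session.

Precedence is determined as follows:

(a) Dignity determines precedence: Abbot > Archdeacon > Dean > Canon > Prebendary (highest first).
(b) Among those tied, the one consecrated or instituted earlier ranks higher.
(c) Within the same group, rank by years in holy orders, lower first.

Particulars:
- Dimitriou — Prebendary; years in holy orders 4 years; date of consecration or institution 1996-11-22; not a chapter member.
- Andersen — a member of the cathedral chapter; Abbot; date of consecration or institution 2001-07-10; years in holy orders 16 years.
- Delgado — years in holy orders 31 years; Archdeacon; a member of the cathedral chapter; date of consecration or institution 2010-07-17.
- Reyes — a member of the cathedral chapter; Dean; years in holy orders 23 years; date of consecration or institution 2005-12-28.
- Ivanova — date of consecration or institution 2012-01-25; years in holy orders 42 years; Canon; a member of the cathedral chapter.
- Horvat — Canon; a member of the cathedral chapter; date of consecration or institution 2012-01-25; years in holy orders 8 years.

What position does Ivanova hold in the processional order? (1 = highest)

By dignity: Andersen (Abbot); then Delgado (Archdeacon); then Reyes (Dean); then Horvat and Ivanova (Canon); then Dimitriou (Prebendary).
Horvat and Ivanova both have date of consecration or institution 2012-01-25, so the next rule applies.
Among Horvat and Ivanova, by years in holy orders (lower first): Horvat (8 years) before Ivanova (42 years).
Order: Andersen, Delgado, Reyes, Horvat, Ivanova, Dimitriou. So position 5.

5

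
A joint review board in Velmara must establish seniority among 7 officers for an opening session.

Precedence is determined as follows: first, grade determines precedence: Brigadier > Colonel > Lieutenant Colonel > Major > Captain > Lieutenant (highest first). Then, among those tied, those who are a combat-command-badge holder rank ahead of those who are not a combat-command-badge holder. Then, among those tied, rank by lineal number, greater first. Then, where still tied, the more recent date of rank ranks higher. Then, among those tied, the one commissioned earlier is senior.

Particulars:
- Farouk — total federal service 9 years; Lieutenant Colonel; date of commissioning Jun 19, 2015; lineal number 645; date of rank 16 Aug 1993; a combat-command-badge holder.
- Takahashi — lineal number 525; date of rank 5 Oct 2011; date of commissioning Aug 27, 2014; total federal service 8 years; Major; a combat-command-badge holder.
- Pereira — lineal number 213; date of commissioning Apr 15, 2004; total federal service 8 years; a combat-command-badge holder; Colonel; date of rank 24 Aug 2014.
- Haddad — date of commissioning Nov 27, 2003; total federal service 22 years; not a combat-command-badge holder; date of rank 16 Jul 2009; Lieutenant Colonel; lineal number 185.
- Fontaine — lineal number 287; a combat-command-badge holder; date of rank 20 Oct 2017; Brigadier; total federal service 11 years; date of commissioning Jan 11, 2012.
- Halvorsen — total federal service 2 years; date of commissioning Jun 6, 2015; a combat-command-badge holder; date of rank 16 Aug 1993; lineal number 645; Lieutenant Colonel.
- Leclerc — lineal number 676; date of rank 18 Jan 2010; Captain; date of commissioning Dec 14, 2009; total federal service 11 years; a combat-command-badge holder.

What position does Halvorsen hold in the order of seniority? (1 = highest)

By grade: Fontaine (Brigadier); then Pereira (Colonel); then Halvorsen, Farouk and Haddad (Lieutenant Colonel); then Takahashi (Major); then Leclerc (Captain).
Among Halvorsen, Farouk and Haddad, a combat-command-badge holder before not a combat-command-badge holder: Halvorsen and Farouk (a combat-command-badge holder) before Haddad (not a combat-command-badge holder).
Halvorsen and Farouk both have lineal number 645, so the next rule applies.
Halvorsen and Farouk both have date of rank 16 Aug 1993, so the next rule applies.
Among Halvorsen and Farouk, by date of commissioning (earlier first): Halvorsen (Jun 6, 2015) before Farouk (Jun 19, 2015).
Order: Fontaine, Pereira, Halvorsen, Farouk, Haddad, Takahashi, Leclerc. So position 3.

3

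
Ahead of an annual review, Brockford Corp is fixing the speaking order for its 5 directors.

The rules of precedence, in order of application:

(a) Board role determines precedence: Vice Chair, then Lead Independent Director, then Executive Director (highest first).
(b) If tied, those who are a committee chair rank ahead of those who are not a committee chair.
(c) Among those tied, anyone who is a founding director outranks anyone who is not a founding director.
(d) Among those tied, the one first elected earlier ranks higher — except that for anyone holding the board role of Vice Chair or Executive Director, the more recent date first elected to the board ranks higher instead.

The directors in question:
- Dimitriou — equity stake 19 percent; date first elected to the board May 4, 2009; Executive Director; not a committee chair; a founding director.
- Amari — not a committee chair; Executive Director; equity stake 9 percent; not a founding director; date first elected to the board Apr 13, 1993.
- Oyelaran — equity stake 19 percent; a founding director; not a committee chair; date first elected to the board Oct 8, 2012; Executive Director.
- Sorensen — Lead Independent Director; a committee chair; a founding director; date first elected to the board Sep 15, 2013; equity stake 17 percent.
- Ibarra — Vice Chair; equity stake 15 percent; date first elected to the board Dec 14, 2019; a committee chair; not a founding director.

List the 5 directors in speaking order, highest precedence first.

By board role: Ibarra (Vice Chair); then Sorensen (Lead Independent Director); then Oyelaran, Dimitriou and Amari (Executive Director).
Oyelaran, Dimitriou and Amari are each not a committee chair, so the next rule applies.
Among Oyelaran, Dimitriou and Amari, a founding director before not a founding director: Oyelaran and Dimitriou (a founding director) before Amari (not a founding director).
Among Oyelaran and Dimitriou, by date first elected to the board (later first) (reversed rule for this group): Oyelaran (Oct 8, 2012) before Dimitriou (May 4, 2009).
Full order: Ibarra, Sorensen, Oyelaran, Dimitriou, Amari.

Ibarra, Sorensen, Oyelaran, Dimitriou, Amari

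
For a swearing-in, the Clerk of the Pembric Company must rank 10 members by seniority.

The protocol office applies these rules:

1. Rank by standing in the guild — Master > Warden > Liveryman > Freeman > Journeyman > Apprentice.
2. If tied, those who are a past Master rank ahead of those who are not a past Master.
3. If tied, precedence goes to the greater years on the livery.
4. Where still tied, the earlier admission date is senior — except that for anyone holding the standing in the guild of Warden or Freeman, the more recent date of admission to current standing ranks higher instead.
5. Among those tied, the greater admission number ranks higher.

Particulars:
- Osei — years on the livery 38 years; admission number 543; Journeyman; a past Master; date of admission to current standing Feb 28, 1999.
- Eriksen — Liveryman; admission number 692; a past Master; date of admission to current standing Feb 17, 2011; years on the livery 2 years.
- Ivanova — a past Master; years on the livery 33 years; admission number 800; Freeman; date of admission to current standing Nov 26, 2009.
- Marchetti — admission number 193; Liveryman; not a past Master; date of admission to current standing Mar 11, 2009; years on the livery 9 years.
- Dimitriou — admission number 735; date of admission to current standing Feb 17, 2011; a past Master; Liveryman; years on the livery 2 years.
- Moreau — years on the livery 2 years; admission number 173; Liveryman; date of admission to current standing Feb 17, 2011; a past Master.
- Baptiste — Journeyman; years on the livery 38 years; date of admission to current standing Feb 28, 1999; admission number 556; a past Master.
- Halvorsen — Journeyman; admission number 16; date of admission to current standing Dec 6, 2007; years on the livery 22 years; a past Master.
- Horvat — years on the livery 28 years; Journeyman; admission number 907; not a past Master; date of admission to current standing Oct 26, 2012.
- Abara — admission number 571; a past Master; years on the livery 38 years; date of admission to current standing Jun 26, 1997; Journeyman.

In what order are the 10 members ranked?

By standing in the guild: Dimitriou, Eriksen, Moreau and Marchetti (Liveryman); then Ivanova (Freeman); then Abara, Baptiste, Osei, Halvorsen and Horvat (Journeyman).
Among Dimitriou, Eriksen, Moreau and Marchetti, a past Master before not a past Master: Dimitriou, Eriksen and Moreau (a past Master) before Marchetti (not a past Master).
Dimitriou, Eriksen and Moreau all have years on the livery 2 years, so the next rule applies.
Dimitriou, Eriksen and Moreau all have date of admission to current standing Feb 17, 2011, so the next rule applies.
Among Dimitriou, Eriksen and Moreau, by admission number (higher first): Dimitriou (735) before Eriksen (692) before Moreau (173).
Among Abara, Baptiste, Osei, Halvorsen and Horvat, a past Master before not a past Master: Abara, Baptiste, Osei and Halvorsen (a past Master) before Horvat (not a past Master).
Among Abara, Baptiste, Osei and Halvorsen, by years on the livery (higher first): Abara, Baptiste and Osei (38 years) before Halvorsen (22 years).
Among Abara, Baptiste and Osei, by date of admission to current standing (earlier first): Abara (Jun 26, 1997) before Baptiste and Osei (Feb 28, 1999).
Among Baptiste and Osei, by admission number (higher first): Baptiste (556) before Osei (543).
Full order: Dimitriou, Eriksen, Moreau, Marchetti, Ivanova, Abara, Baptiste, Osei, Halvorsen, Horvat.

Dimitriou, Eriksen, Moreau, Marchetti, Ivanova, Abara, Baptiste, Osei, Halvorsen, Horvat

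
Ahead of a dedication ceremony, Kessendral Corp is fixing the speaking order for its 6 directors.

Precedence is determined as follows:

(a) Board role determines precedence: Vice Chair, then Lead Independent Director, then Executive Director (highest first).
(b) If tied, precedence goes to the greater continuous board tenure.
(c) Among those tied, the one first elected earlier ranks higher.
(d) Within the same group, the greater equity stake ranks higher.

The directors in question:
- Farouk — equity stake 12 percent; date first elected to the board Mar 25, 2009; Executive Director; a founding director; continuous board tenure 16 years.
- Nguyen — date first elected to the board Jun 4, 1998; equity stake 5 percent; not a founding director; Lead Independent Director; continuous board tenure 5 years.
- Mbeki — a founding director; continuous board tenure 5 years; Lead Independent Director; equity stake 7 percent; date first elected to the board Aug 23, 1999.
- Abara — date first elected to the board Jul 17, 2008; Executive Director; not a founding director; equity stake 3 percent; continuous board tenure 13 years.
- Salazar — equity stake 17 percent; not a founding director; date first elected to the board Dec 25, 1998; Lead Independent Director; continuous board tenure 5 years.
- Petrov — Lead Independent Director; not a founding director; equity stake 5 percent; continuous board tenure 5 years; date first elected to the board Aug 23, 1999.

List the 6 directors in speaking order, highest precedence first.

Nguyen, Salazar, Mbeki, Petrov, Farouk, Abara

By board role: Nguyen, Salazar, Mbeki and Petrov (Lead Independent Director); then Farouk and Abara (Executive Director).
Nguyen, Salazar, Mbeki and Petrov all have continuous board tenure 5 years, so the next rule applies.
Among Nguyen, Salazar, Mbeki and Petrov, by date first elected to the board (earlier first): Nguyen (Jun 4, 1998) before Salazar (Dec 25, 1998) before Mbeki and Petrov (Aug 23, 1999).
Among Mbeki and Petrov, by equity stake (higher first): Mbeki (7 percent) before Petrov (5 percent).
Among Farouk and Abara, by continuous board tenure (higher first): Farouk (16 years) before Abara (13 years).
Full order: Nguyen, Salazar, Mbeki, Petrov, Farouk, Abara.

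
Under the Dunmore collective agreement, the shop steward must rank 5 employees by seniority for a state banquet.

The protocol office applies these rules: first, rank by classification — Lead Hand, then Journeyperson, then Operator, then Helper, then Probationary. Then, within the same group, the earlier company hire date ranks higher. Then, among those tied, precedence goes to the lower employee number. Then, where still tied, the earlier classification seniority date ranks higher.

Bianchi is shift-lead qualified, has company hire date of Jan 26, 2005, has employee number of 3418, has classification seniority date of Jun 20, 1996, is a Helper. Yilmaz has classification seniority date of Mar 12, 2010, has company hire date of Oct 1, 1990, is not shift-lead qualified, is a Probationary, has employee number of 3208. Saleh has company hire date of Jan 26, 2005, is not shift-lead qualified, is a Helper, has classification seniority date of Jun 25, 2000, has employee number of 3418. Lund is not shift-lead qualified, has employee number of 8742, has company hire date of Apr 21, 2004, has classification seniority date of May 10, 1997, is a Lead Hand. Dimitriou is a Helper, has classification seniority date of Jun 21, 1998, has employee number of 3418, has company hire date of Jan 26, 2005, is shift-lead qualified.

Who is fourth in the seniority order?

By classification: Lund (Lead Hand); then Bianchi, Dimitriou and Saleh (Helper); then Yilmaz (Probationary).
Bianchi, Dimitriou and Saleh all have company hire date Jan 26, 2005, so the next rule applies.
Bianchi, Dimitriou and Saleh all have employee number 3418, so the next rule applies.
Among Bianchi, Dimitriou and Saleh, by classification seniority date (earlier first): Bianchi (Jun 20, 1996) before Dimitriou (Jun 21, 1998) before Saleh (Jun 25, 2000).
Order: Lund, Bianchi, Dimitriou, Saleh, Yilmaz.

Saleh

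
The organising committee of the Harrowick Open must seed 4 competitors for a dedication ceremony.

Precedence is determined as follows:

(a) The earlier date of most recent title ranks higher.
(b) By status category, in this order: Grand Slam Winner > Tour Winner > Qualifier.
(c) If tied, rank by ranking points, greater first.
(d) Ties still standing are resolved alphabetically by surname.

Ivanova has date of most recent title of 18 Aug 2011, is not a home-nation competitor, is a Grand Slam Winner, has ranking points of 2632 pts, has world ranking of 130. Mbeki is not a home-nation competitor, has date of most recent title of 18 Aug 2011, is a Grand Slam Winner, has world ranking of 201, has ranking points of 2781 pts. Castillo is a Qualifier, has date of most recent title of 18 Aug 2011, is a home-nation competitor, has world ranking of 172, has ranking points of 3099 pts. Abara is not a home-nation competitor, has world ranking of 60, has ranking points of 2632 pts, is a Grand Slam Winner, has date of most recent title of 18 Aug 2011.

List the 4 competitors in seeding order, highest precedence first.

By date of most recent title (earlier first): Mbeki, Abara, Ivanova and Castillo (each 18 Aug 2011).
Among Mbeki, Abara, Ivanova and Castillo, by status category: Mbeki, Abara and Ivanova (Grand Slam Winner) before Castillo (Qualifier).
Among Mbeki, Abara and Ivanova, by ranking points (higher first): Mbeki (2781 pts) before Abara and Ivanova (2632 pts).
Among Abara and Ivanova, alphabetically by surname: Abara before Ivanova.
Full order: Mbeki, Abara, Ivanova, Castillo.

Mbeki, Abara, Ivanova, Castillo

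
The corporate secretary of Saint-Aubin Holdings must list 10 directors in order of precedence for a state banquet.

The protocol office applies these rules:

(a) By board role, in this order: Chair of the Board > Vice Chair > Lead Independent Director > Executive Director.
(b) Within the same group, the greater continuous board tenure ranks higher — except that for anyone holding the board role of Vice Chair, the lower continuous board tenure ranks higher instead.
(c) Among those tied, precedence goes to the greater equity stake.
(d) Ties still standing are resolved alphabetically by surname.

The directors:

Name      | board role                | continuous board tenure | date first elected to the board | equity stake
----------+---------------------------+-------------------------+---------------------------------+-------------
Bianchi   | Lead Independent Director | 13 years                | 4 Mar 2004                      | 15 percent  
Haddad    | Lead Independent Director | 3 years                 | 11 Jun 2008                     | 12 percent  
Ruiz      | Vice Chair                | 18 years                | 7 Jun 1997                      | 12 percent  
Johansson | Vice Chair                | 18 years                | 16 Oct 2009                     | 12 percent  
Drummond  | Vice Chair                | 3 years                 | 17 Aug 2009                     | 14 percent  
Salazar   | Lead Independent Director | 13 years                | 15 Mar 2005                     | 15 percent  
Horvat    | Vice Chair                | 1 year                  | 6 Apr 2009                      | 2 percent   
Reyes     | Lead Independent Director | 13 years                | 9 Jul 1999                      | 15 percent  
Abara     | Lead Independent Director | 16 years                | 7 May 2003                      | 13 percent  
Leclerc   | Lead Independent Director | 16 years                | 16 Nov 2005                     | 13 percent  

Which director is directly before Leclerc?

Abara

By board role: Horvat, Drummond, Johansson and Ruiz (Vice Chair); then Abara, Leclerc, Bianchi, Reyes, Salazar and Haddad (Lead Independent Director).
Among Horvat, Drummond, Johansson and Ruiz, by continuous board tenure (lower first) (reversed rule for this group): Horvat (1 year) before Drummond (3 years) before Johansson and Ruiz (18 years).
Johansson and Ruiz both have equity stake 12 percent, so the next rule applies.
Among Johansson and Ruiz, alphabetically by surname: Johansson before Ruiz.
Among Abara, Leclerc, Bianchi, Reyes, Salazar and Haddad, by continuous board tenure (higher first): Abara and Leclerc (16 years) before Bianchi, Reyes and Salazar (13 years) before Haddad (3 years).
Abara and Leclerc both have equity stake 13 percent, so the next rule applies.
Among Abara and Leclerc, alphabetically by surname: Abara before Leclerc.
Bianchi, Reyes and Salazar all have equity stake 15 percent, so the next rule applies.
Among Bianchi, Reyes and Salazar, alphabetically by surname: Bianchi before Reyes before Salazar.
Order: Horvat, Drummond, Johansson, Ruiz, Abara, Leclerc, Bianchi, Reyes, Salazar, Haddad.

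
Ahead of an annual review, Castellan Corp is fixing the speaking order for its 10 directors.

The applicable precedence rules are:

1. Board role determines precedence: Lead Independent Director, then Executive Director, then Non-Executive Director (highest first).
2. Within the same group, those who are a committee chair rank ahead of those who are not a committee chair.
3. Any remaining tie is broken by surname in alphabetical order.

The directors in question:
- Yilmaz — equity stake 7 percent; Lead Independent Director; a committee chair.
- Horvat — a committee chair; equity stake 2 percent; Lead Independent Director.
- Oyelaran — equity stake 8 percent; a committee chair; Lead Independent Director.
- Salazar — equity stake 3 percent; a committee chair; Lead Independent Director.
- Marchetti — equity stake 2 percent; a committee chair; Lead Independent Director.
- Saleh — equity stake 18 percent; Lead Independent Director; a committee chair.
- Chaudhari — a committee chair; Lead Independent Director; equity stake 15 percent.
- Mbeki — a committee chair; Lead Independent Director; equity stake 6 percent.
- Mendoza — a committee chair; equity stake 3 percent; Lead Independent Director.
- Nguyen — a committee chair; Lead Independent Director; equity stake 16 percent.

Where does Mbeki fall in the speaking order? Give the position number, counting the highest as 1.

By board role: Chaudhari, Horvat, Marchetti, Mbeki, Mendoza, Nguyen, Oyelaran, Salazar, Saleh and Yilmaz (Lead Independent Director).
Chaudhari, Horvat, Marchetti, Mbeki, Mendoza, Nguyen, Oyelaran, Salazar, Saleh and Yilmaz are each a committee chair, so the next rule applies.
Among Chaudhari, Horvat, Marchetti, Mbeki, Mendoza, Nguyen, Oyelaran, Salazar, Saleh and Yilmaz, alphabetically by surname: Chaudhari before Horvat before Marchetti before Mbeki before Mendoza before Nguyen before Oyelaran before Salazar before Saleh before Yilmaz.
Order: Chaudhari, Horvat, Marchetti, Mbeki, Mendoza, Nguyen, Oyelaran, Salazar, Saleh, Yilmaz. So position 4.

4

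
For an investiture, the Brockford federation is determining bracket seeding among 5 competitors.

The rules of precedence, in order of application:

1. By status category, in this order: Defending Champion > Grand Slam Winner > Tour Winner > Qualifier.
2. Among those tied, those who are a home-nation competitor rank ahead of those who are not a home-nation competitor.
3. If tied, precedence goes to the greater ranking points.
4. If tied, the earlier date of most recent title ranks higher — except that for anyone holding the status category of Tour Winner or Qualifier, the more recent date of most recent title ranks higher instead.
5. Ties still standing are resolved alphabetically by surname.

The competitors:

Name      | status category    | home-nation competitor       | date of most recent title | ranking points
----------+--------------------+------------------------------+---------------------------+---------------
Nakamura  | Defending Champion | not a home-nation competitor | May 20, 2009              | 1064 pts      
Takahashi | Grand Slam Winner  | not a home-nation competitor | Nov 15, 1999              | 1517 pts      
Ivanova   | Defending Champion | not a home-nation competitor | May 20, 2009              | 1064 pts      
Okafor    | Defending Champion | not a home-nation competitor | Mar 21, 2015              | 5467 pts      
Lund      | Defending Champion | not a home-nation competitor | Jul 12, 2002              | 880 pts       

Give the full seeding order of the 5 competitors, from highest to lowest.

By status category: Okafor, Ivanova, Nakamura and Lund (Defending Champion); then Takahashi (Grand Slam Winner).
Okafor, Ivanova, Nakamura and Lund are each not a home-nation competitor, so the next rule applies.
Among Okafor, Ivanova, Nakamura and Lund, by ranking points (higher first): Okafor (5467 pts) before Ivanova and Nakamura (1064 pts) before Lund (880 pts).
Ivanova and Nakamura both have date of most recent title May 20, 2009, so the next rule applies.
Among Ivanova and Nakamura, alphabetically by surname: Ivanova before Nakamura.
Full order: Okafor, Ivanova, Nakamura, Lund, Takahashi.

Okafor, Ivanova, Nakamura, Lund, Takahashi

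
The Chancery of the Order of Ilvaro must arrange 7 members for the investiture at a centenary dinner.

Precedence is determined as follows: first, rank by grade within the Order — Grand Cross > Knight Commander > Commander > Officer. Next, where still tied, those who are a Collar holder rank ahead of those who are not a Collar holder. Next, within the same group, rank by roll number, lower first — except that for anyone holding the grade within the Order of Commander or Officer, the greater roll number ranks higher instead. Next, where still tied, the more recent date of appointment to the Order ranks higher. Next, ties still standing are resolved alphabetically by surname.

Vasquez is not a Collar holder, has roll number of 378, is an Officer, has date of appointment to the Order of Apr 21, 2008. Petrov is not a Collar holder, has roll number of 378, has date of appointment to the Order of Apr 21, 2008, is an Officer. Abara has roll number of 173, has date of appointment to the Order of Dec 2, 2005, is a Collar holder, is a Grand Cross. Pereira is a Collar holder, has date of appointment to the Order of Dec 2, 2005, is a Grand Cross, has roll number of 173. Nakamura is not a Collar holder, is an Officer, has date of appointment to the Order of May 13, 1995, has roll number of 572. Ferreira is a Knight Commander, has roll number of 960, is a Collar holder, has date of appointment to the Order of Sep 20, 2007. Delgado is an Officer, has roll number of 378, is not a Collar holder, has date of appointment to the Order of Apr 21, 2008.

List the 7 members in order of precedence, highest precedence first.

Abara, Pereira, Ferreira, Nakamura, Delgado, Petrov, Vasquez

By grade within the Order: Abara and Pereira (Grand Cross); then Ferreira (Knight Commander); then Nakamura, Delgado, Petrov and Vasquez (Officer).
Abara and Pereira are each a Collar holder, so the next rule applies.
Abara and Pereira both have roll number 173, so the next rule applies.
Abara and Pereira both have date of appointment to the Order Dec 2, 2005, so the next rule applies.
Among Abara and Pereira, alphabetically by surname: Abara before Pereira.
Nakamura, Delgado, Petrov and Vasquez are each not a Collar holder, so the next rule applies.
Among Nakamura, Delgado, Petrov and Vasquez, by roll number (higher first) (reversed rule for this group): Nakamura (572) before Delgado, Petrov and Vasquez (378).
Delgado, Petrov and Vasquez all have date of appointment to the Order Apr 21, 2008, so the next rule applies.
Among Delgado, Petrov and Vasquez, alphabetically by surname: Delgado before Petrov before Vasquez.
Full order: Abara, Pereira, Ferreira, Nakamura, Delgado, Petrov, Vasquez.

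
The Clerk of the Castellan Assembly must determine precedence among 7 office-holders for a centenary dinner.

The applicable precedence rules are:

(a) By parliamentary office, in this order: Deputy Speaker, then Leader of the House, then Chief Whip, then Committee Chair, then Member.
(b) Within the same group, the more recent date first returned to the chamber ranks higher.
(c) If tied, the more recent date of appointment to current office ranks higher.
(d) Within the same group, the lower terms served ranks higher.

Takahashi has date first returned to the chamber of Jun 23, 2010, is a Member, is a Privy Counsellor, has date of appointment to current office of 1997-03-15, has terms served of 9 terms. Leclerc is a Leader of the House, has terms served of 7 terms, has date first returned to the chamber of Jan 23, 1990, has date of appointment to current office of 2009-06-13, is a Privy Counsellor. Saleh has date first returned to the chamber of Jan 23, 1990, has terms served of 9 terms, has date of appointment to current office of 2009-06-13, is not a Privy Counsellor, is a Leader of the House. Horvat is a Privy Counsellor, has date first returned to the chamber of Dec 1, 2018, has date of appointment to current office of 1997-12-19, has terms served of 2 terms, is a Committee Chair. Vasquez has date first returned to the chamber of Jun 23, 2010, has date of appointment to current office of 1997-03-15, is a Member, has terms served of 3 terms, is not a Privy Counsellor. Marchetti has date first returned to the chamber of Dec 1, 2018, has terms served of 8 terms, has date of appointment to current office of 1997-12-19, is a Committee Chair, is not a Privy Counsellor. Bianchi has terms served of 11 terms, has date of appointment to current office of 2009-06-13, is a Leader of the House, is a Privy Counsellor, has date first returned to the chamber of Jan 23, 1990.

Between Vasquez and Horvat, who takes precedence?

By parliamentary office: Leclerc, Saleh and Bianchi (Leader of the House); then Horvat and Marchetti (Committee Chair); then Vasquez and Takahashi (Member).
Leclerc, Saleh and Bianchi all have date first returned to the chamber Jan 23, 1990, so the next rule applies.
Leclerc, Saleh and Bianchi all have date of appointment to current office 2009-06-13, so the next rule applies.
Among Leclerc, Saleh and Bianchi, by terms served (lower first): Leclerc (7 terms) before Saleh (9 terms) before Bianchi (11 terms).
Horvat and Marchetti both have date first returned to the chamber Dec 1, 2018, so the next rule applies.
Horvat and Marchetti both have date of appointment to current office 1997-12-19, so the next rule applies.
Among Horvat and Marchetti, by terms served (lower first): Horvat (2 terms) before Marchetti (8 terms).
Vasquez and Takahashi both have date first returned to the chamber Jun 23, 2010, so the next rule applies.
Vasquez and Takahashi both have date of appointment to current office 1997-03-15, so the next rule applies.
Among Vasquez and Takahashi, by terms served (lower first): Vasquez (3 terms) before Takahashi (9 terms).
So Horvat takes precedence.

Horvat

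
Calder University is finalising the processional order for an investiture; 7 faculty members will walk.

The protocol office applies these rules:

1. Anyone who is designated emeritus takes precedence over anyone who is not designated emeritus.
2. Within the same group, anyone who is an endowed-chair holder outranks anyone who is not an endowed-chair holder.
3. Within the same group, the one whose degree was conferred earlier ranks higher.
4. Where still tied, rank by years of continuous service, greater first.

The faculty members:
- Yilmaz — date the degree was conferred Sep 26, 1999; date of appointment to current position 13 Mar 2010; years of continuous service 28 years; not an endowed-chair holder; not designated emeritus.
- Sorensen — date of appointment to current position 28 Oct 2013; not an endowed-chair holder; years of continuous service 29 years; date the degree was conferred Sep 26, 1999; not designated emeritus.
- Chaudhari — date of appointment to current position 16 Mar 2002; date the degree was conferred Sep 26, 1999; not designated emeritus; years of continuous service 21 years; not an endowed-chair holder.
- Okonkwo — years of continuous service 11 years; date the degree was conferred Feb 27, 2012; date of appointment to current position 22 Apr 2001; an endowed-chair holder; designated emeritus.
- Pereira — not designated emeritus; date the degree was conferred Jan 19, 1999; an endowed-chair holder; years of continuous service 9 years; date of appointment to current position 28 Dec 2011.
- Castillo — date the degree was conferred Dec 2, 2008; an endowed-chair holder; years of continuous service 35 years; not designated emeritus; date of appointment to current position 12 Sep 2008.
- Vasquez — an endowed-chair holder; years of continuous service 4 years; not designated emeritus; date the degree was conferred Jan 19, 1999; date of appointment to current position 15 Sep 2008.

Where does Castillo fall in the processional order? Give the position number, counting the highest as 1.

By the first rule: Okonkwo (designated emeritus); then Pereira, Vasquez, Castillo, Sorensen, Yilmaz and Chaudhari (each not designated emeritus).
Among Pereira, Vasquez, Castillo, Sorensen, Yilmaz and Chaudhari, an endowed-chair holder before not an endowed-chair holder: Pereira, Vasquez and Castillo (an endowed-chair holder) before Sorensen, Yilmaz and Chaudhari (not an endowed-chair holder).
Among Pereira, Vasquez and Castillo, by date the degree was conferred (earlier first): Pereira and Vasquez (Jan 19, 1999) before Castillo (Dec 2, 2008).
Among Pereira and Vasquez, by years of continuous service (higher first): Pereira (9 years) before Vasquez (4 years).
Sorensen, Yilmaz and Chaudhari all have date the degree was conferred Sep 26, 1999, so the next rule applies.
Among Sorensen, Yilmaz and Chaudhari, by years of continuous service (higher first): Sorensen (29 years) before Yilmaz (28 years) before Chaudhari (21 years).
Order: Okonkwo, Pereira, Vasquez, Castillo, Sorensen, Yilmaz, Chaudhari. So position 4.

4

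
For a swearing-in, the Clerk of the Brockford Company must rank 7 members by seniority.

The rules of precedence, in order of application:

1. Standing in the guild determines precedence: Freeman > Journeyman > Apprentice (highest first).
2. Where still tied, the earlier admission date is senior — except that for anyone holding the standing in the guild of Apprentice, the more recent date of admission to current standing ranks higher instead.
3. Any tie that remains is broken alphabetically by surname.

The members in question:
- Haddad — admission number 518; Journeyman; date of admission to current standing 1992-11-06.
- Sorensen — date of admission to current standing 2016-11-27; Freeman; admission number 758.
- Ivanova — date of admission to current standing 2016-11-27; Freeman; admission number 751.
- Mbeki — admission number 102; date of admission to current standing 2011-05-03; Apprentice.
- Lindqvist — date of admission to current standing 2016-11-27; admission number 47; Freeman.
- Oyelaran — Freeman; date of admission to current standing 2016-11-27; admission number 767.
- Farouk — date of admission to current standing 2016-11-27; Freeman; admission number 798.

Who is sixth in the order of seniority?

By standing in the guild: Farouk, Ivanova, Lindqvist, Oyelaran and Sorensen (Freeman); then Haddad (Journeyman); then Mbeki (Apprentice).
Farouk, Ivanova, Lindqvist, Oyelaran and Sorensen all have date of admission to current standing 2016-11-27, so the next rule applies.
Among Farouk, Ivanova, Lindqvist, Oyelaran and Sorensen, alphabetically by surname: Farouk before Ivanova before Lindqvist before Oyelaran before Sorensen.
Order: Farouk, Ivanova, Lindqvist, Oyelaran, Sorensen, Haddad, Mbeki.

Haddad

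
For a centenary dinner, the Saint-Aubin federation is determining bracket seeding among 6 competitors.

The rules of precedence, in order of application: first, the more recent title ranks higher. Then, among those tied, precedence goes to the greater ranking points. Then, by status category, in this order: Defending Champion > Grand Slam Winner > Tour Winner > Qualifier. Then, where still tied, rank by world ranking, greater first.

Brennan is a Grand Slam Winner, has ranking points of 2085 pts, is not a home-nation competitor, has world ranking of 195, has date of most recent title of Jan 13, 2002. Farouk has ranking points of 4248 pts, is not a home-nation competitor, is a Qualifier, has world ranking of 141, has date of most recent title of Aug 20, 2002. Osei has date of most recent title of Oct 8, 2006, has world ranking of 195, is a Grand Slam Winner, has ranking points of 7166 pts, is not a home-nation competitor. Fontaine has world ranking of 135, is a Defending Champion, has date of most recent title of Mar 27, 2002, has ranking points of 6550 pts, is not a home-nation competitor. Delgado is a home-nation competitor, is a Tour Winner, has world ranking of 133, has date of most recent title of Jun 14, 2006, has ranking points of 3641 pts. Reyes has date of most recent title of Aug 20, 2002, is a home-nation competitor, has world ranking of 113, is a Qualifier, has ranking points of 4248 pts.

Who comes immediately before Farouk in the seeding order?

By date of most recent title (later first): Osei (Oct 8, 2006); then Delgado (Jun 14, 2006); then Farouk and Reyes (both Aug 20, 2002); then Fontaine (Mar 27, 2002); then Brennan (Jan 13, 2002).
Farouk and Reyes both have ranking points 4248 pts, so the next rule applies.
Farouk and Reyes are each Qualifier, so the next rule applies.
Among Farouk and Reyes, by world ranking (higher first): Farouk (141) before Reyes (113).
Order: Osei, Delgado, Farouk, Reyes, Fontaine, Brennan.

Delgado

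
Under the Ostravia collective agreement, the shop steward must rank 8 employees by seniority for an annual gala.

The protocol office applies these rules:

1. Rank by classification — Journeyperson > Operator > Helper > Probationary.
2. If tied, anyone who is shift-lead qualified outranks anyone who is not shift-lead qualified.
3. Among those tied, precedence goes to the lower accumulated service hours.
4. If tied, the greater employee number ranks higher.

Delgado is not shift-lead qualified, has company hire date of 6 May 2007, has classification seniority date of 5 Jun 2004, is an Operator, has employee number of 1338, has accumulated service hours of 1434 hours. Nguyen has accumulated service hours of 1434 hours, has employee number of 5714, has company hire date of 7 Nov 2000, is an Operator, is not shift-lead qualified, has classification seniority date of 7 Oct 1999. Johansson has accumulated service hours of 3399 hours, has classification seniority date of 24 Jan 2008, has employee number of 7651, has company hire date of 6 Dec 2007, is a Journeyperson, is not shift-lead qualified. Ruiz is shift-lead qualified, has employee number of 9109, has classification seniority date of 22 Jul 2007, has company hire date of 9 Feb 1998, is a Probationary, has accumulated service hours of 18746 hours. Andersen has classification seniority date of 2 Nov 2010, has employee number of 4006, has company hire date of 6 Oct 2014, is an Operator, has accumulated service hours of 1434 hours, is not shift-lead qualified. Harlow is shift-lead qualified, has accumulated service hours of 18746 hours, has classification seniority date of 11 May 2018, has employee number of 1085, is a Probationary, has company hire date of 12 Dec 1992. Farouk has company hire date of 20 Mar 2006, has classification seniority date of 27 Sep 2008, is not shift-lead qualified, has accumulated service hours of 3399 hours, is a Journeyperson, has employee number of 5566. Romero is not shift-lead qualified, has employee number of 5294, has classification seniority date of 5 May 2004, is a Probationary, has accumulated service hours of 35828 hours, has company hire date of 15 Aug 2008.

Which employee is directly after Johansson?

Farouk

By classification: Johansson and Farouk (Journeyperson); then Nguyen, Andersen and Delgado (Operator); then Ruiz, Harlow and Romero (Probationary).
Johansson and Farouk are each not shift-lead qualified, so the next rule applies.
Johansson and Farouk both have accumulated service hours 3399 hours, so the next rule applies.
Among Johansson and Farouk, by employee number (higher first): Johansson (7651) before Farouk (5566).
Nguyen, Andersen and Delgado are each not shift-lead qualified, so the next rule applies.
Nguyen, Andersen and Delgado all have accumulated service hours 1434 hours, so the next rule applies.
Among Nguyen, Andersen and Delgado, by employee number (higher first): Nguyen (5714) before Andersen (4006) before Delgado (1338).
Among Ruiz, Harlow and Romero, shift-lead qualified before not shift-lead qualified: Ruiz and Harlow (shift-lead qualified) before Romero (not shift-lead qualified).
Ruiz and Harlow both have accumulated service hours 18746 hours, so the next rule applies.
Among Ruiz and Harlow, by employee number (higher first): Ruiz (9109) before Harlow (1085).
Order: Johansson, Farouk, Nguyen, Andersen, Delgado, Ruiz, Harlow, Romero.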